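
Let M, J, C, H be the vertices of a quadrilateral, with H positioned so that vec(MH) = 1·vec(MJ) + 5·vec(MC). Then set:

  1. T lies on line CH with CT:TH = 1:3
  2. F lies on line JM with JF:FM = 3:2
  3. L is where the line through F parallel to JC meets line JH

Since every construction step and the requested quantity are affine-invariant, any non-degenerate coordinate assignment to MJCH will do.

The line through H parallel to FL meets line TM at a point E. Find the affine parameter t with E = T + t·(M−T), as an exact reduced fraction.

t = -5/3

Set M = (0, 0), J = (1, 0), C = (0, 1), H = (1, 5); any affine frame gives the same invariant.
1. T lies on line CH with CT:TH = 1:3 ⇒ T = (1/4, 2)
2. F lies on line JM with JF:FM = 3:2 ⇒ F = (2/5, 0)
3. L is where the line through F parallel to JC meets line JH ⇒ L = (1, -3/5)
through H parallel to FL: direction (3/5, -3/5); meets TM at E = (2/3, 16/3)
E = T + t·(M−T) with t = -5/3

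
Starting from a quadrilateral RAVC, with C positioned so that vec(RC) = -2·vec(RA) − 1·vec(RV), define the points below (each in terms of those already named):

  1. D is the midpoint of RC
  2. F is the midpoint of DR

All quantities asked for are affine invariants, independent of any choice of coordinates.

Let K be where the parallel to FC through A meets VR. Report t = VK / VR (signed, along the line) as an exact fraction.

t = 3/2

Assign R = (0, 0), A = (1, 0), V = (0, 1), C = (-2, -1) — the answer is frame-independent, so this choice is without loss of generality.
1. D is the midpoint of RC ⇒ D = (-1, -1/2)
2. F is the midpoint of DR ⇒ F = (-1/2, -1/4)
through A parallel to FC: direction (-3/2, -3/4); meets VR at K = (0, -1/2)
K = V + t·(R−V) with t = 3/2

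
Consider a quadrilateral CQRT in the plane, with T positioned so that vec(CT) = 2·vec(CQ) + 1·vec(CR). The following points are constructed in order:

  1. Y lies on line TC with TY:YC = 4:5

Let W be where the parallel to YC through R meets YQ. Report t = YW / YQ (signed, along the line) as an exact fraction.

t = -2

Work in coordinates with C = (0, 0), Q = (1, 0), R = (0, 1), T = (2, 1).
1. Y lies on line TC with TY:YC = 4:5 ⇒ Y = (10/9, 5/9)
through R parallel to YC: direction (-10/9, -5/9); meets YQ at W = (4/3, 5/3)
W = Y + t·(Q−Y) with t = -2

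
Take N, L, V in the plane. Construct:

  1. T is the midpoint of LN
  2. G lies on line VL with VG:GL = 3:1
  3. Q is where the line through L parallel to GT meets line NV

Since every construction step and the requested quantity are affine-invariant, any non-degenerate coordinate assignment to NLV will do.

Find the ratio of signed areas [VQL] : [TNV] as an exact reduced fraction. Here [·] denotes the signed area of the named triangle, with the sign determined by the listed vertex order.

[VQL]:[TNV] = -4

Assign N = (0, 0), L = (1, 0), V = (0, 1) — the answer is frame-independent, so this choice is without loss of generality.
1. T is the midpoint of LN ⇒ T = (1/2, 0)
2. G lies on line VL with VG:GL = 3:1 ⇒ G = (3/4, 1/4)
3. Q is where the line through L parallel to GT meets line NV ⇒ Q = (0, -1)
2·[VQL] = 2, 2·[TNV] = -1/2
[VQL]:[TNV] = 2:-1/2 = -4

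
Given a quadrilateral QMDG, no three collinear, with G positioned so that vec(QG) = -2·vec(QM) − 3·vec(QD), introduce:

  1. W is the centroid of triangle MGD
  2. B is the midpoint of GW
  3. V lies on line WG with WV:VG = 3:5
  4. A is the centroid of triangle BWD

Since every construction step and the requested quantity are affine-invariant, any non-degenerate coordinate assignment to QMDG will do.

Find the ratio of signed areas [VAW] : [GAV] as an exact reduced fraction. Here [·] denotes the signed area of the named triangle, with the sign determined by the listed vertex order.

[VAW]:[GAV] = 3/5

Set Q = (0, 0), M = (1, 0), D = (0, 1), G = (-2, -3); any affine frame gives the same invariant.
1. W is the centroid of triangle MGD ⇒ W = (-1/3, -2/3)
2. B is the midpoint of GW ⇒ B = (-7/6, -11/6)
3. V lies on line WG with WV:VG = 3:5 ⇒ V = (-23/24, -37/24)
4. A is the centroid of triangle BWD ⇒ A = (-1/2, -1/2)
2·[VAW] = -1/4, 2·[GAV] = -5/12
[VAW]:[GAV] = -1/4:-5/12 = 3/5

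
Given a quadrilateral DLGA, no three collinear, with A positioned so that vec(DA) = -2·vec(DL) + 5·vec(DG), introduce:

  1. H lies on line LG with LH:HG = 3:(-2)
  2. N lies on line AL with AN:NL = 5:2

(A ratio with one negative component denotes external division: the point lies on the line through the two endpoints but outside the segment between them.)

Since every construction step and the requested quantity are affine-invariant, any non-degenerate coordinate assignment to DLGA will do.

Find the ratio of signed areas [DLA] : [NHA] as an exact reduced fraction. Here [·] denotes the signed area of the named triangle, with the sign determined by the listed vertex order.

[DLA]:[NHA] = -7/6

Choose coordinates D = (0, 0), L = (1, 0), G = (0, 1), A = (-2, 5).
1. H lies on line LG with LH:HG = 3:(-2) ⇒ H = (-2, 3)
2. N lies on line AL with AN:NL = 5:2 ⇒ N = (1/7, 10/7)
2·[DLA] = 5, 2·[NHA] = -30/7
[DLA]:[NHA] = 5:-30/7 = -7/6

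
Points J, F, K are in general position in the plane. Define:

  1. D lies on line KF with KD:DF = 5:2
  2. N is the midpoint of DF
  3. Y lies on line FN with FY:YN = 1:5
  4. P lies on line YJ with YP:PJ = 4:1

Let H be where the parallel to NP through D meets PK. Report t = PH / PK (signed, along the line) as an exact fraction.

t = 1/6

Assign J = (0, 0), F = (1, 0), K = (0, 1) — the answer is frame-independent, so this choice is without loss of generality.
1. D lies on line KF with KD:DF = 5:2 ⇒ D = (5/7, 2/7)
2. N is the midpoint of DF ⇒ N = (6/7, 1/7)
3. Y lies on line FN with FY:YN = 1:5 ⇒ Y = (41/42, 1/42)
4. P lies on line YJ with YP:PJ = 4:1 ⇒ P = (41/210, 1/210)
through D parallel to NP: direction (-139/210, -29/210); meets PK at H = (41/252, 43/252)
H = P + t·(K−P) with t = 1/6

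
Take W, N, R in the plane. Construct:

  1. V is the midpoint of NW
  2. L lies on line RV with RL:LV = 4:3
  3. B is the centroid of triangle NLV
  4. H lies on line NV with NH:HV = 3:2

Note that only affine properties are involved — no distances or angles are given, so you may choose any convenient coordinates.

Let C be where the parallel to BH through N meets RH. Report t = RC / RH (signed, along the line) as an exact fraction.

t = -8

Assign W = (0, 0), N = (1, 0), R = (0, 1) — the answer is frame-independent, so this choice is without loss of generality.
1. V is the midpoint of NW ⇒ V = (1/2, 0)
2. L lies on line RV with RL:LV = 4:3 ⇒ L = (2/7, 3/7)
3. B is the centroid of triangle NLV ⇒ B = (25/42, 1/7)
4. H lies on line NV with NH:HV = 3:2 ⇒ H = (7/10, 0)
through N parallel to BH: direction (11/105, -1/7); meets RH at C = (-28/5, 9)
C = R + t·(H−R) with t = -8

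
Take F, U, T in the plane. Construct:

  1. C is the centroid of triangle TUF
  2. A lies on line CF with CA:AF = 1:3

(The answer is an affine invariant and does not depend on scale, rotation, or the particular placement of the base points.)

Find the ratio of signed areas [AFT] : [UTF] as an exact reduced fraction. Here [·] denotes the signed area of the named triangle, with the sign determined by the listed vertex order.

[AFT]:[UTF] = -1/4

Work in coordinates with F = (0, 0), U = (1, 0), T = (0, 1).
1. C is the centroid of triangle TUF ⇒ C = (1/3, 1/3)
2. A lies on line CF with CA:AF = 1:3 ⇒ A = (1/4, 1/4)
2·[AFT] = -1/4, 2·[UTF] = 1
[AFT]:[UTF] = -1/4:1 = -1/4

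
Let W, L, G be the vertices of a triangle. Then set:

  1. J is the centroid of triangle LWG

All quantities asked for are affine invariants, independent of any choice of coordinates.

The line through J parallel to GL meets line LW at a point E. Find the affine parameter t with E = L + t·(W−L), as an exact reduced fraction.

t = 1/3

Work in coordinates with W = (0, 0), L = (1, 0), G = (0, 1).
1. J is the centroid of triangle LWG ⇒ J = (1/3, 1/3)
through J parallel to GL: direction (1, -1); meets LW at E = (2/3, 0)
E = L + t·(W−L) with t = 1/3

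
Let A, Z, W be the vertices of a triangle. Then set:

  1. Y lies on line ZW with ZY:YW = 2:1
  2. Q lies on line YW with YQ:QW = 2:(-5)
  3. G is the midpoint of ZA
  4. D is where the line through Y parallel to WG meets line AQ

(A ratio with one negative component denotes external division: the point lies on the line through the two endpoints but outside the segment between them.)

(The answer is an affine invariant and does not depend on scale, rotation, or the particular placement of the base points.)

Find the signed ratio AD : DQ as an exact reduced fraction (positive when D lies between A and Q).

Set A = (0, 0), Z = (1, 0), W = (0, 1); any affine frame gives the same invariant.
1. Y lies on line ZW with ZY:YW = 2:1 ⇒ Y = (1/3, 2/3)
2. Q lies on line YW with YQ:QW = 2:(-5) ⇒ Q = (5/9, 4/9)
3. G is the midpoint of ZA ⇒ G = (1/2, 0)
4. D is where the line through Y parallel to WG meets line AQ ⇒ D = (10/21, 8/21)
D = A + t·(Q−A) with t = 6/7, so AD:DQ = t:(1−t) = 6/7:1/7

AD:DQ = 6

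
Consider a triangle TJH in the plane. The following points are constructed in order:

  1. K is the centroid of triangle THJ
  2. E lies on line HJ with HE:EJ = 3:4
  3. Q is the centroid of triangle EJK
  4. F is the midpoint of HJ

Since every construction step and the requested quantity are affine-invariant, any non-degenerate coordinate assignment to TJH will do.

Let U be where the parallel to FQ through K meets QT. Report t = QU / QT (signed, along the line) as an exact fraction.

Work in coordinates with T = (0, 0), J = (1, 0), H = (0, 1).
1. K is the centroid of triangle THJ ⇒ K = (1/3, 1/3)
2. E lies on line HJ with HE:EJ = 3:4 ⇒ E = (3/7, 4/7)
3. Q is the centroid of triangle EJK ⇒ Q = (37/63, 19/63)
4. F is the midpoint of HJ ⇒ F = (1/2, 1/2)
through K parallel to FQ: direction (11/126, -25/126); meets QT at U = (74/189, 38/189)
U = Q + t·(T−Q) with t = 1/3

t = 1/3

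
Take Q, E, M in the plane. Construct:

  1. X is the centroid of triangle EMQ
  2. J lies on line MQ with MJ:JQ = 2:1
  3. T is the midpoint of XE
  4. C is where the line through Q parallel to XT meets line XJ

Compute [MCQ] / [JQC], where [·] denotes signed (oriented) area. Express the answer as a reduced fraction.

[MCQ]:[JQC] = -3

Work in coordinates with Q = (0, 0), E = (1, 0), M = (0, 1).
1. X is the centroid of triangle EMQ ⇒ X = (1/3, 1/3)
2. J lies on line MQ with MJ:JQ = 2:1 ⇒ J = (0, 1/3)
3. T is the midpoint of XE ⇒ T = (2/3, 1/6)
4. C is where the line through Q parallel to XT meets line XJ ⇒ C = (-2/3, 1/3)
2·[MCQ] = 2/3, 2·[JQC] = -2/9
[MCQ]:[JQC] = 2/3:-2/9 = -3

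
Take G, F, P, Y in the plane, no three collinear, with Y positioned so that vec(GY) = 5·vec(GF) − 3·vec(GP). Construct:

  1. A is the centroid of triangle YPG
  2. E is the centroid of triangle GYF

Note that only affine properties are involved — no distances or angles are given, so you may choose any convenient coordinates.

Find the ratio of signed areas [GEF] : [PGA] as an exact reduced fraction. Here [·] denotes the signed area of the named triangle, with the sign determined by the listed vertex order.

[GEF]:[PGA] = 3/5

Assign G = (0, 0), F = (1, 0), P = (0, 1), Y = (5, -3) — the answer is frame-independent, so this choice is without loss of generality.
1. A is the centroid of triangle YPG ⇒ A = (5/3, -2/3)
2. E is the centroid of triangle GYF ⇒ E = (2, -1)
2·[GEF] = 1, 2·[PGA] = 5/3
[GEF]:[PGA] = 1:5/3 = 3/5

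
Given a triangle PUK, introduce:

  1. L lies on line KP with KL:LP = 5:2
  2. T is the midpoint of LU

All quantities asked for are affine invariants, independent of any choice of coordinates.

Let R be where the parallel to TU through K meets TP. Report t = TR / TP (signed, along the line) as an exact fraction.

Choose coordinates P = (0, 0), U = (1, 0), K = (0, 1).
1. L lies on line KP with KL:LP = 5:2 ⇒ L = (0, 2/7)
2. T is the midpoint of LU ⇒ T = (1/2, 1/7)
through K parallel to TU: direction (1/2, -1/7); meets TP at R = (7/4, 1/2)
R = T + t·(P−T) with t = -5/2

t = -5/2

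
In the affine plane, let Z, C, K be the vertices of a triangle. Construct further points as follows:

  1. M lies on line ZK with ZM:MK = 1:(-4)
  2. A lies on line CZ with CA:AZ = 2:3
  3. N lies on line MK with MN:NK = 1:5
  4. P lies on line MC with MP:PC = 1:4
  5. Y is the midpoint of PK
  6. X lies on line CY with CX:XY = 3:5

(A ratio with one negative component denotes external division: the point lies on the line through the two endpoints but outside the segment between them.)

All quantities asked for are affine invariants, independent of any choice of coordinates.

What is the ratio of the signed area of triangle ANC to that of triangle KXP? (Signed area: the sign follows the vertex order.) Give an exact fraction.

[ANC]:[KXP] = -1/15

Assign Z = (0, 0), C = (1, 0), K = (0, 1) — the answer is frame-independent, so this choice is without loss of generality.
1. M lies on line ZK with ZM:MK = 1:(-4) ⇒ M = (0, -1/3)
2. A lies on line CZ with CA:AZ = 2:3 ⇒ A = (3/5, 0)
3. N lies on line MK with MN:NK = 1:5 ⇒ N = (0, -1/9)
4. P lies on line MC with MP:PC = 1:4 ⇒ P = (1/5, -4/15)
5. Y is the midpoint of PK ⇒ Y = (1/10, 11/30)
6. X lies on line CY with CX:XY = 3:5 ⇒ X = (53/80, 11/80)
2·[ANC] = 2/45, 2·[KXP] = -2/3
[ANC]:[KXP] = 2/45:-2/3 = -1/15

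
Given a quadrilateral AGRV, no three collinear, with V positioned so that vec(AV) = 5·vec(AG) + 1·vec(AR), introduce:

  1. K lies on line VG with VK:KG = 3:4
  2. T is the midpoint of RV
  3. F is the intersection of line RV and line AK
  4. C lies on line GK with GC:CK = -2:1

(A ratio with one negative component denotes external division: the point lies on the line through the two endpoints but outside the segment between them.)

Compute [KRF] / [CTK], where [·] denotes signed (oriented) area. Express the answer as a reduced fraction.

Set A = (0, 0), G = (1, 0), R = (0, 1), V = (5, 1); any affine frame gives the same invariant.
1. K lies on line VG with VK:KG = 3:4 ⇒ K = (23/7, 4/7)
2. T is the midpoint of RV ⇒ T = (5/2, 1)
3. F is the intersection of line RV and line AK ⇒ F = (23/4, 1)
4. C lies on line GK with GC:CK = -2:1 ⇒ C = (39/7, 8/7)
2·[KRF] = -69/28, 2·[CTK] = 10/7
[KRF]:[CTK] = -69/28:10/7 = -69/40

[KRF]:[CTK] = -69/40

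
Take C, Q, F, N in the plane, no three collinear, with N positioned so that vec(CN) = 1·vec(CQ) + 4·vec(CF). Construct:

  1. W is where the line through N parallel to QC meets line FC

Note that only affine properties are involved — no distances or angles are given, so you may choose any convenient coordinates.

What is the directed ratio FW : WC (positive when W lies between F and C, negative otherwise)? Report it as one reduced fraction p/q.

Set C = (0, 0), Q = (1, 0), F = (0, 1), N = (1, 4); any affine frame gives the same invariant.
1. W is where the line through N parallel to QC meets line FC ⇒ W = (0, 4)
W = F + t·(C−F) with t = -3, so FW:WC = t:(1−t) = -3:4

FW:WC = -3/4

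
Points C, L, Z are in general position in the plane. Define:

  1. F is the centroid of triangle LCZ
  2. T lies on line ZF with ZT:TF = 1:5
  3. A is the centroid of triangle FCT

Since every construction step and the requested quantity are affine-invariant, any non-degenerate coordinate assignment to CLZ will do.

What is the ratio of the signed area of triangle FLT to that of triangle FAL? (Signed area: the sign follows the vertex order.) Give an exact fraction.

[FLT]:[FAL] = 15

Set C = (0, 0), L = (1, 0), Z = (0, 1); any affine frame gives the same invariant.
1. F is the centroid of triangle LCZ ⇒ F = (1/3, 1/3)
2. T lies on line ZF with ZT:TF = 1:5 ⇒ T = (1/18, 8/9)
3. A is the centroid of triangle FCT ⇒ A = (7/54, 11/27)
2·[FLT] = 5/18, 2·[FAL] = 1/54
[FLT]:[FAL] = 5/18:1/54 = 15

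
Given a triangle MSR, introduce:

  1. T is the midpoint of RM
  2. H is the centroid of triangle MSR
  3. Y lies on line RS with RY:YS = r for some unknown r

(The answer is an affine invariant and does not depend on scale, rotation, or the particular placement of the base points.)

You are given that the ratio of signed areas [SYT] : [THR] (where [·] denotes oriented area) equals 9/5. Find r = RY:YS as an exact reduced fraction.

Choose coordinates M = (0, 0), S = (1, 0), R = (0, 1).
1. T is the midpoint of RM ⇒ T = (0, 1/2)
2. H is the centroid of triangle MSR ⇒ H = (1/3, 1/3)
3. With RY:YS = r, write λ = r/(r+1) so Y = R + λ·(S−R); Y is affine-linear in λ
Every point depending on Y is an affine combination of Y and λ-independent points, so each such coordinate is linear in λ; the λ² term in each signed area is a multiple of (S−R)×(S−R) = 0, so 2·[SYT] and 2·[THR] are each linear in λ. Evaluating at λ=0 and λ=1:
  2·[SYT] = -1/2·λ + 1/2,   2·[THR] = 1/6
So [SYT]:[THR] = (-1/2·λ + 1/2) / (1/6). Setting this equal to 9/5:
  -1/2·λ + 1/2 = 9/5·(1/6)  ⇒  λ = 2/5
Then r = λ/(1−λ) = (2/5)/(3/5) = 2/3. Check: with r = 2/3, Y = (2/5, 3/5) and [SYT]:[THR] = 9/5 as required.

r = 2/3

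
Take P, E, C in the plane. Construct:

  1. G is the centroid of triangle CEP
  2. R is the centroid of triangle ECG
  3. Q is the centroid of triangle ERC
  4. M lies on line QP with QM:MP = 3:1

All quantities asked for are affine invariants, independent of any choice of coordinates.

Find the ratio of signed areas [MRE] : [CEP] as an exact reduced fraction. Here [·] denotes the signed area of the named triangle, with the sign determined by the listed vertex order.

[MRE]:[CEP] = 35/108

Assign P = (0, 0), E = (1, 0), C = (0, 1) — the answer is frame-independent, so this choice is without loss of generality.
1. G is the centroid of triangle CEP ⇒ G = (1/3, 1/3)
2. R is the centroid of triangle ECG ⇒ R = (4/9, 4/9)
3. Q is the centroid of triangle ERC ⇒ Q = (13/27, 13/27)
4. M lies on line QP with QM:MP = 3:1 ⇒ M = (13/108, 13/108)
2·[MRE] = -35/108, 2·[CEP] = -1
[MRE]:[CEP] = -35/108:-1 = 35/108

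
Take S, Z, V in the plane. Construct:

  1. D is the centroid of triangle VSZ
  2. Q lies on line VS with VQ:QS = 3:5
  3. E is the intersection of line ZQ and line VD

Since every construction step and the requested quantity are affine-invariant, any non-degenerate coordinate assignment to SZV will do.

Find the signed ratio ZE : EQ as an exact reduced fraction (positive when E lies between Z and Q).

Work in coordinates with S = (0, 0), Z = (1, 0), V = (0, 1).
1. D is the centroid of triangle VSZ ⇒ D = (1/3, 1/3)
2. Q lies on line VS with VQ:QS = 3:5 ⇒ Q = (0, 5/8)
3. E is the intersection of line ZQ and line VD ⇒ E = (3/11, 5/11)
E = Z + t·(Q−Z) with t = 8/11, so ZE:EQ = t:(1−t) = 8/11:3/11

ZE:EQ = 8/3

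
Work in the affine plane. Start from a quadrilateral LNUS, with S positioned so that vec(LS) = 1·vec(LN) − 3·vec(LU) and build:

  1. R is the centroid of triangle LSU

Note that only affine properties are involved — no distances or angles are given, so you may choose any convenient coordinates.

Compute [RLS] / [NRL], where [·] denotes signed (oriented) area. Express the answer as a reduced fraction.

[RLS]:[NRL] = -1/2

Choose coordinates L = (0, 0), N = (1, 0), U = (0, 1), S = (1, -3).
1. R is the centroid of triangle LSU ⇒ R = (1/3, -2/3)
2·[RLS] = 1/3, 2·[NRL] = -2/3
[RLS]:[NRL] = 1/3:-2/3 = -1/2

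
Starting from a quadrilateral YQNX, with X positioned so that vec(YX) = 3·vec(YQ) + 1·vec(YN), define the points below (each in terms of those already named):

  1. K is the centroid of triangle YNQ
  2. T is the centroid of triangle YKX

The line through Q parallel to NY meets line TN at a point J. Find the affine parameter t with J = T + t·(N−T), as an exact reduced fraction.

Assign Y = (0, 0), Q = (1, 0), N = (0, 1), X = (3, 1) — the answer is frame-independent, so this choice is without loss of generality.
1. K is the centroid of triangle YNQ ⇒ K = (1/3, 1/3)
2. T is the centroid of triangle YKX ⇒ T = (10/9, 4/9)
through Q parallel to NY: direction (0, -1); meets TN at J = (1, 1/2)
J = T + t·(N−T) with t = 1/10

t = 1/10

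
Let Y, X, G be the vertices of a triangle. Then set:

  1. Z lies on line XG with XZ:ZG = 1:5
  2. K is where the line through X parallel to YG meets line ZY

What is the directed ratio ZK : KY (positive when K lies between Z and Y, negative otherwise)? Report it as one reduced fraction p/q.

Set Y = (0, 0), X = (1, 0), G = (0, 1); any affine frame gives the same invariant.
1. Z lies on line XG with XZ:ZG = 1:5 ⇒ Z = (5/6, 1/6)
2. K is where the line through X parallel to YG meets line ZY ⇒ K = (1, 1/5)
K = Z + t·(Y−Z) with t = -1/5, so ZK:KY = t:(1−t) = -1/5:6/5

ZK:KY = -1/6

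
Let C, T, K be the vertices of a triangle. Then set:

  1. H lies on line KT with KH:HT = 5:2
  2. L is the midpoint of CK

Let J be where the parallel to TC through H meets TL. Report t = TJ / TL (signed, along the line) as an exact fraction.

t = 4/7

Assign C = (0, 0), T = (1, 0), K = (0, 1) — the answer is frame-independent, so this choice is without loss of generality.
1. H lies on line KT with KH:HT = 5:2 ⇒ H = (5/7, 2/7)
2. L is the midpoint of CK ⇒ L = (0, 1/2)
through H parallel to TC: direction (-1, 0); meets TL at J = (3/7, 2/7)
J = T + t·(L−T) with t = 4/7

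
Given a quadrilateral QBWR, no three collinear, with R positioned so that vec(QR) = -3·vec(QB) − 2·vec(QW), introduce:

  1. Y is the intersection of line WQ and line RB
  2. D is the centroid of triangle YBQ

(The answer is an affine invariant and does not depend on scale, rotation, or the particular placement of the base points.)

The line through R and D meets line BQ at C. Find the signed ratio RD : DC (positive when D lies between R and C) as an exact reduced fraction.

RD:DC = 11

Choose coordinates Q = (0, 0), B = (1, 0), W = (0, 1), R = (-3, -2).
1. Y is the intersection of line WQ and line RB ⇒ Y = (0, -1/2)
2. D is the centroid of triangle YBQ ⇒ D = (1/3, -1/6)
line RD meets BQ at C = (7/11, 0)
D = R + t·(C−R) with t = 11/12, so RD:DC = 11/12:1/12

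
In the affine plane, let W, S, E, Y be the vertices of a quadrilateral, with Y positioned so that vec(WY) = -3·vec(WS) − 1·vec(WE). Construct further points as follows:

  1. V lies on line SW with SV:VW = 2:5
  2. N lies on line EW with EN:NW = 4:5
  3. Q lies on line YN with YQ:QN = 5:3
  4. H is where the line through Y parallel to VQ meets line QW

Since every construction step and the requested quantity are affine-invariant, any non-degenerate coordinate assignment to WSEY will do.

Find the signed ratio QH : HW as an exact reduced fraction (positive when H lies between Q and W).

QH:HW = -175/177

Set W = (0, 0), S = (1, 0), E = (0, 1), Y = (-3, -1); any affine frame gives the same invariant.
1. V lies on line SW with SV:VW = 2:5 ⇒ V = (5/7, 0)
2. N lies on line EW with EN:NW = 4:5 ⇒ N = (0, 5/9)
3. Q lies on line YN with YQ:QN = 5:3 ⇒ Q = (-9/8, -1/36)
4. H is where the line through Y parallel to VQ meets line QW ⇒ H = (-1593/16, -59/24)
H = Q + t·(W−Q) with t = -175/2, so QH:HW = t:(1−t) = -175/2:177/2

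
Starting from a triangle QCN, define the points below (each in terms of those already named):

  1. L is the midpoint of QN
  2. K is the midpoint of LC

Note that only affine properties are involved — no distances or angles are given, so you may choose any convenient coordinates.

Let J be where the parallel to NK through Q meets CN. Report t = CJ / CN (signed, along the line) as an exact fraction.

t = 3

Choose coordinates Q = (0, 0), C = (1, 0), N = (0, 1).
1. L is the midpoint of QN ⇒ L = (0, 1/2)
2. K is the midpoint of LC ⇒ K = (1/2, 1/4)
through Q parallel to NK: direction (1/2, -3/4); meets CN at J = (-2, 3)
J = C + t·(N−C) with t = 3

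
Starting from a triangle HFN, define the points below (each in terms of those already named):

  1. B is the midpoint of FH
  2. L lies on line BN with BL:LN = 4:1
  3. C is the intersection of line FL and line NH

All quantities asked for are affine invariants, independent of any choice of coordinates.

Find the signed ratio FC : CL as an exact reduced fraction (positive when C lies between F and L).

Choose coordinates H = (0, 0), F = (1, 0), N = (0, 1).
1. B is the midpoint of FH ⇒ B = (1/2, 0)
2. L lies on line BN with BL:LN = 4:1 ⇒ L = (1/10, 4/5)
3. C is the intersection of line FL and line NH ⇒ C = (0, 8/9)
C = F + t·(L−F) with t = 10/9, so FC:CL = t:(1−t) = 10/9:-1/9

FC:CL = -10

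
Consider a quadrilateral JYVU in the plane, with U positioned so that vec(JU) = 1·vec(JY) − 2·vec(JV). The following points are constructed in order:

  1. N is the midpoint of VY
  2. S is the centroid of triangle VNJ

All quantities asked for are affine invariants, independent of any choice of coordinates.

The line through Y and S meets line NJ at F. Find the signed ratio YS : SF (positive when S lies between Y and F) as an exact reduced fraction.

YS:SF = -4

Work in coordinates with J = (0, 0), Y = (1, 0), V = (0, 1), U = (1, -2).
1. N is the midpoint of VY ⇒ N = (1/2, 1/2)
2. S is the centroid of triangle VNJ ⇒ S = (1/6, 1/2)
line YS meets NJ at F = (3/8, 3/8)
S = Y + t·(F−Y) with t = 4/3, so YS:SF = 4/3:-1/3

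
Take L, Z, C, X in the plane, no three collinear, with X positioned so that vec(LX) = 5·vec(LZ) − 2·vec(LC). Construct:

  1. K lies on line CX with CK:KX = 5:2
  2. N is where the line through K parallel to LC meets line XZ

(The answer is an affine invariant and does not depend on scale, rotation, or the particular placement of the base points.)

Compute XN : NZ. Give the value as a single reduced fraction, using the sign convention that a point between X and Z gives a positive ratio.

Choose coordinates L = (0, 0), Z = (1, 0), C = (0, 1), X = (5, -2).
1. K lies on line CX with CK:KX = 5:2 ⇒ K = (25/7, -8/7)
2. N is where the line through K parallel to LC meets line XZ ⇒ N = (25/7, -9/7)
N = X + t·(Z−X) with t = 5/14, so XN:NZ = t:(1−t) = 5/14:9/14

XN:NZ = 5/9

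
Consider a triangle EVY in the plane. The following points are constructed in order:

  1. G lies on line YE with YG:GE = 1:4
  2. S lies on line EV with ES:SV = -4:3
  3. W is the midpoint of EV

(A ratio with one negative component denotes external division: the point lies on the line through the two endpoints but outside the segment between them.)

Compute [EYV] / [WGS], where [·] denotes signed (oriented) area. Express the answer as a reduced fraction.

[EYV]:[WGS] = 5/14

Choose coordinates E = (0, 0), V = (1, 0), Y = (0, 1).
1. G lies on line YE with YG:GE = 1:4 ⇒ G = (0, 4/5)
2. S lies on line EV with ES:SV = -4:3 ⇒ S = (4, 0)
3. W is the midpoint of EV ⇒ W = (1/2, 0)
2·[EYV] = -1, 2·[WGS] = -14/5
[EYV]:[WGS] = -1:-14/5 = 5/14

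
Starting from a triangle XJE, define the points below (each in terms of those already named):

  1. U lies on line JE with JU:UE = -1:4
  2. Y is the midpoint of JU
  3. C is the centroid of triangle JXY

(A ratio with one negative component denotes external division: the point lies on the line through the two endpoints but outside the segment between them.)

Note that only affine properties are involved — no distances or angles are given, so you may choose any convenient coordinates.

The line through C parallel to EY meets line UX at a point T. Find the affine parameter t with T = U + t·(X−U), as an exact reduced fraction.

t = 1/3

Set X = (0, 0), J = (1, 0), E = (0, 1); any affine frame gives the same invariant.
1. U lies on line JE with JU:UE = -1:4 ⇒ U = (4/3, -1/3)
2. Y is the midpoint of JU ⇒ Y = (7/6, -1/6)
3. C is the centroid of triangle JXY ⇒ C = (13/18, -1/18)
through C parallel to EY: direction (7/6, -7/6); meets UX at T = (8/9, -2/9)
T = U + t·(X−U) with t = 1/3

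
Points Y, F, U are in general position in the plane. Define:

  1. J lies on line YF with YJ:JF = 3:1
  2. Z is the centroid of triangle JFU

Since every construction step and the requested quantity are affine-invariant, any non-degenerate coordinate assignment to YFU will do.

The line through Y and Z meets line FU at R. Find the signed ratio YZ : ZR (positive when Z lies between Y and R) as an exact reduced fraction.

YZ:ZR = 11

Set Y = (0, 0), F = (1, 0), U = (0, 1); any affine frame gives the same invariant.
1. J lies on line YF with YJ:JF = 3:1 ⇒ J = (3/4, 0)
2. Z is the centroid of triangle JFU ⇒ Z = (7/12, 1/3)
line YZ meets FU at R = (7/11, 4/11)
Z = Y + t·(R−Y) with t = 11/12, so YZ:ZR = 11/12:1/12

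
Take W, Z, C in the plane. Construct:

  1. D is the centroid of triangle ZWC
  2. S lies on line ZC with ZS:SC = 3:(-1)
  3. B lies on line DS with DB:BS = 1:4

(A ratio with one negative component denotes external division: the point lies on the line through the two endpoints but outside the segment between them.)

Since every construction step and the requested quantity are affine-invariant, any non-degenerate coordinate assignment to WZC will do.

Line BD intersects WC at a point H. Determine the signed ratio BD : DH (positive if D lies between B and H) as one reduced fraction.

BD:DH = -1/2

Work in coordinates with W = (0, 0), Z = (1, 0), C = (0, 1).
1. D is the centroid of triangle ZWC ⇒ D = (1/3, 1/3)
2. S lies on line ZC with ZS:SC = 3:(-1) ⇒ S = (-1/2, 3/2)
3. B lies on line DS with DB:BS = 1:4 ⇒ B = (1/6, 17/30)
line BD meets WC at H = (0, 4/5)
D = B + t·(H−B) with t = -1, so BD:DH = -1:2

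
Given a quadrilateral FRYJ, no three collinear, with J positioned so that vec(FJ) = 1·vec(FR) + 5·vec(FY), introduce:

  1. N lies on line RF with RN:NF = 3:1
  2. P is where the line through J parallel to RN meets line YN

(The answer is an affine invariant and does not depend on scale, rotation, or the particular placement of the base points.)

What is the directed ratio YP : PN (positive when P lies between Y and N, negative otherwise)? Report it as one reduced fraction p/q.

YP:PN = -4/5

Work in coordinates with F = (0, 0), R = (1, 0), Y = (0, 1), J = (1, 5).
1. N lies on line RF with RN:NF = 3:1 ⇒ N = (1/4, 0)
2. P is where the line through J parallel to RN meets line YN ⇒ P = (-1, 5)
P = Y + t·(N−Y) with t = -4, so YP:PN = t:(1−t) = -4:5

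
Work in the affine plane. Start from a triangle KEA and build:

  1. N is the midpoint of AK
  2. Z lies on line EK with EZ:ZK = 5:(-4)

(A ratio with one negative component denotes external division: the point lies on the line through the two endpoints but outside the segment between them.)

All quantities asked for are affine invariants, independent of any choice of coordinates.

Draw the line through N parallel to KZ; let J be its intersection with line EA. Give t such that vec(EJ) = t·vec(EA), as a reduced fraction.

t = 1/2

Work in coordinates with K = (0, 0), E = (1, 0), A = (0, 1).
1. N is the midpoint of AK ⇒ N = (0, 1/2)
2. Z lies on line EK with EZ:ZK = 5:(-4) ⇒ Z = (-4, 0)
through N parallel to KZ: direction (-4, 0); meets EA at J = (1/2, 1/2)
J = E + t·(A−E) with t = 1/2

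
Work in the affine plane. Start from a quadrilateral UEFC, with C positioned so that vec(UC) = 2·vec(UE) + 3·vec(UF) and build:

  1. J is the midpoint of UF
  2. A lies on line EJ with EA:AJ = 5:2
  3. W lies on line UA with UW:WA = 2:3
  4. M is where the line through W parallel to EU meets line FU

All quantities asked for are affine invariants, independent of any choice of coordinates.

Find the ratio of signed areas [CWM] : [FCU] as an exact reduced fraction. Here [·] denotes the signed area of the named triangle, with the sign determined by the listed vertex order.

[CWM]:[FCU] = 8/49

Choose coordinates U = (0, 0), E = (1, 0), F = (0, 1), C = (2, 3).
1. J is the midpoint of UF ⇒ J = (0, 1/2)
2. A lies on line EJ with EA:AJ = 5:2 ⇒ A = (2/7, 5/14)
3. W lies on line UA with UW:WA = 2:3 ⇒ W = (4/35, 1/7)
4. M is where the line through W parallel to EU meets line FU ⇒ M = (0, 1/7)
2·[CWM] = -16/49, 2·[FCU] = -2
[CWM]:[FCU] = -16/49:-2 = 8/49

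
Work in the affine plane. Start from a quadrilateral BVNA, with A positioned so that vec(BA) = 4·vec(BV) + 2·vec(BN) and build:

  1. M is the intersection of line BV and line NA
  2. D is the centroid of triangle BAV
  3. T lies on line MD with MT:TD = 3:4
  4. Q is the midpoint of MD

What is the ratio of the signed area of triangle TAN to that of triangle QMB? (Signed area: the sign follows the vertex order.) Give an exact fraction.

Set B = (0, 0), V = (1, 0), N = (0, 1), A = (4, 2); any affine frame gives the same invariant.
1. M is the intersection of line BV and line NA ⇒ M = (-4, 0)
2. D is the centroid of triangle BAV ⇒ D = (5/3, 2/3)
3. T lies on line MD with MT:TD = 3:4 ⇒ T = (-11/7, 2/7)
4. Q is the midpoint of MD ⇒ Q = (-7/6, 1/3)
2·[TAN] = 9/7, 2·[QMB] = 4/3
[TAN]:[QMB] = 9/7:4/3 = 27/28

[TAN]:[QMB] = 27/28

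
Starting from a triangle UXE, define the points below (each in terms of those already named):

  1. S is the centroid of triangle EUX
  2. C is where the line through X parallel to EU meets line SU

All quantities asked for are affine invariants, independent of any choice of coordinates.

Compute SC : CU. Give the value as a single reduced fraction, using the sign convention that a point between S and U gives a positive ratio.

Choose coordinates U = (0, 0), X = (1, 0), E = (0, 1).
1. S is the centroid of triangle EUX ⇒ S = (1/3, 1/3)
2. C is where the line through X parallel to EU meets line SU ⇒ C = (1, 1)
C = S + t·(U−S) with t = -2, so SC:CU = t:(1−t) = -2:3

SC:CU = -2/3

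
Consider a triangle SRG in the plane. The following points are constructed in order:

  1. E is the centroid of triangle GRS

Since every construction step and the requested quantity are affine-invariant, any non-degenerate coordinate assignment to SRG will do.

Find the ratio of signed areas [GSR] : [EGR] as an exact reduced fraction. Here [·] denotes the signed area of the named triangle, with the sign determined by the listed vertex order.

[GSR]:[EGR] = -3

Choose coordinates S = (0, 0), R = (1, 0), G = (0, 1).
1. E is the centroid of triangle GRS ⇒ E = (1/3, 1/3)
2·[GSR] = 1, 2·[EGR] = -1/3
[GSR]:[EGR] = 1:-1/3 = -3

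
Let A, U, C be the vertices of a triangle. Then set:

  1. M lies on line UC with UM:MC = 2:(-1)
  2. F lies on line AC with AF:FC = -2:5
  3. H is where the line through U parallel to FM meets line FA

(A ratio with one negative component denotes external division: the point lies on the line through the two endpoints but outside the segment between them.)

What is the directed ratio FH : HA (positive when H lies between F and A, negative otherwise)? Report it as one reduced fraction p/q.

Choose coordinates A = (0, 0), U = (1, 0), C = (0, 1).
1. M lies on line UC with UM:MC = 2:(-1) ⇒ M = (-1, 2)
2. F lies on line AC with AF:FC = -2:5 ⇒ F = (0, -2/3)
3. H is where the line through U parallel to FM meets line FA ⇒ H = (0, 8/3)
H = F + t·(A−F) with t = 5, so FH:HA = t:(1−t) = 5:-4

FH:HA = -5/4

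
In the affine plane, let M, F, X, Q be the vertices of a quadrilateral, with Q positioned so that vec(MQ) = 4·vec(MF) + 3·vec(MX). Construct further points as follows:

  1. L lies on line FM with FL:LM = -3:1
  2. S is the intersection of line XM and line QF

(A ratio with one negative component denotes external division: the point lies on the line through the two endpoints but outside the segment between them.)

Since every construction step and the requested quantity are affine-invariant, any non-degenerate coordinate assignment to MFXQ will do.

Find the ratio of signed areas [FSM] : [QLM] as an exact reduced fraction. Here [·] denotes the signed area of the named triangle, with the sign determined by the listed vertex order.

Work in coordinates with M = (0, 0), F = (1, 0), X = (0, 1), Q = (4, 3).
1. L lies on line FM with FL:LM = -3:1 ⇒ L = (-1/2, 0)
2. S is the intersection of line XM and line QF ⇒ S = (0, -1)
2·[FSM] = -1, 2·[QLM] = 3/2
[FSM]:[QLM] = -1:3/2 = -2/3

[FSM]:[QLM] = -2/3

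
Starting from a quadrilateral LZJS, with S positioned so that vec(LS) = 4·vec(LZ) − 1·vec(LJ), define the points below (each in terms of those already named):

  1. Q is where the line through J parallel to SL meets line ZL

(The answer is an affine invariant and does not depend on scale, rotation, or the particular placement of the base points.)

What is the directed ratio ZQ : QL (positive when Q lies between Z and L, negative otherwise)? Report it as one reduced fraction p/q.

ZQ:QL = -3/4

Set L = (0, 0), Z = (1, 0), J = (0, 1), S = (4, -1); any affine frame gives the same invariant.
1. Q is where the line through J parallel to SL meets line ZL ⇒ Q = (4, 0)
Q = Z + t·(L−Z) with t = -3, so ZQ:QL = t:(1−t) = -3:4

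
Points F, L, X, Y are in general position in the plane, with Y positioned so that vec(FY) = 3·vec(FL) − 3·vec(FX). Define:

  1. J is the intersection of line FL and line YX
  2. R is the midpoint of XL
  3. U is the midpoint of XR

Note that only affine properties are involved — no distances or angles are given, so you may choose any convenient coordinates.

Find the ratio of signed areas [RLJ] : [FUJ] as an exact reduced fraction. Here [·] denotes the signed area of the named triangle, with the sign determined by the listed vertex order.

Set F = (0, 0), L = (1, 0), X = (0, 1), Y = (3, -3); any affine frame gives the same invariant.
1. J is the intersection of line FL and line YX ⇒ J = (3/4, 0)
2. R is the midpoint of XL ⇒ R = (1/2, 1/2)
3. U is the midpoint of XR ⇒ U = (1/4, 3/4)
2·[RLJ] = -1/8, 2·[FUJ] = -9/16
[RLJ]:[FUJ] = -1/8:-9/16 = 2/9

[RLJ]:[FUJ] = 2/9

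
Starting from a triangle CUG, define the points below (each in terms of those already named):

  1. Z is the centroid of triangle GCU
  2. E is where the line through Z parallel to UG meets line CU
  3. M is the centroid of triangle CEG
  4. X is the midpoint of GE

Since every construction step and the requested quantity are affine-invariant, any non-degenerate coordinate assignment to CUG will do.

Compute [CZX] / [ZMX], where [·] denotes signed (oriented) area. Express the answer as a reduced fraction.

Choose coordinates C = (0, 0), U = (1, 0), G = (0, 1).
1. Z is the centroid of triangle GCU ⇒ Z = (1/3, 1/3)
2. E is where the line through Z parallel to UG meets line CU ⇒ E = (2/3, 0)
3. M is the centroid of triangle CEG ⇒ M = (2/9, 1/3)
4. X is the midpoint of GE ⇒ X = (1/3, 1/2)
2·[CZX] = 1/18, 2·[ZMX] = -1/54
[CZX]:[ZMX] = 1/18:-1/54 = -3

[CZX]:[ZMX] = -3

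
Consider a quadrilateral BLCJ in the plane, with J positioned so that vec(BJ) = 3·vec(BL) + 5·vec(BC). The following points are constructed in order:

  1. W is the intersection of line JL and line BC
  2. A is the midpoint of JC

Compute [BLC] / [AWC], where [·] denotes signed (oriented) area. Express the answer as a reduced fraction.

Assign B = (0, 0), L = (1, 0), C = (0, 1), J = (3, 5) — the answer is frame-independent, so this choice is without loss of generality.
1. W is the intersection of line JL and line BC ⇒ W = (0, -5/2)
2. A is the midpoint of JC ⇒ A = (3/2, 3)
2·[BLC] = 1, 2·[AWC] = -21/4
[BLC]:[AWC] = 1:-21/4 = -4/21

[BLC]:[AWC] = -4/21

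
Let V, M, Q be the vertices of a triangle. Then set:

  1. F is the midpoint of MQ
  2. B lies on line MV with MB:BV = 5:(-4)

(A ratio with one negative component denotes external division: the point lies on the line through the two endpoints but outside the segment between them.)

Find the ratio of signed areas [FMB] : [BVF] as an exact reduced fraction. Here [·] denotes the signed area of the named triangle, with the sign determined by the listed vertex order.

[FMB]:[BVF] = -5/4

Choose coordinates V = (0, 0), M = (1, 0), Q = (0, 1).
1. F is the midpoint of MQ ⇒ F = (1/2, 1/2)
2. B lies on line MV with MB:BV = 5:(-4) ⇒ B = (-4, 0)
2·[FMB] = -5/2, 2·[BVF] = 2
[FMB]:[BVF] = -5/2:2 = -5/4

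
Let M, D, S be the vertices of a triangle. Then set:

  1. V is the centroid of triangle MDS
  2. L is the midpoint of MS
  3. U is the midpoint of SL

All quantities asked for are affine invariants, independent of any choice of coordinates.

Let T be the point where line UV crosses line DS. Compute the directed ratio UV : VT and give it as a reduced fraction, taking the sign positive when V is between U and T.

Set M = (0, 0), D = (1, 0), S = (0, 1); any affine frame gives the same invariant.
1. V is the centroid of triangle MDS ⇒ V = (1/3, 1/3)
2. L is the midpoint of MS ⇒ L = (0, 1/2)
3. U is the midpoint of SL ⇒ U = (0, 3/4)
line UV meets DS at T = (-1, 2)
V = U + t·(T−U) with t = -1/3, so UV:VT = -1/3:4/3

UV:VT = -1/4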